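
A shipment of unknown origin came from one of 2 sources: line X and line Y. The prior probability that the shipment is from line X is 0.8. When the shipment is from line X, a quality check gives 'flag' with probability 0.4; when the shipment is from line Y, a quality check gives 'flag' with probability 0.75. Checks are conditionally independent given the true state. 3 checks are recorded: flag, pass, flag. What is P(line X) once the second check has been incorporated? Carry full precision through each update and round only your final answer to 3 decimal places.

Apply Bayes' rule sequentially, carrying P(line X) forward.
After 'flag': P(line X) = 0.4·0.8000 / (0.4·0.8000 + 0.75·0.2000) ≈ 0.6809
After 'pass': P(line X) = 0.6·0.6809 / (0.6·0.6809 + 0.25·0.3191) ≈ 0.8366

0.837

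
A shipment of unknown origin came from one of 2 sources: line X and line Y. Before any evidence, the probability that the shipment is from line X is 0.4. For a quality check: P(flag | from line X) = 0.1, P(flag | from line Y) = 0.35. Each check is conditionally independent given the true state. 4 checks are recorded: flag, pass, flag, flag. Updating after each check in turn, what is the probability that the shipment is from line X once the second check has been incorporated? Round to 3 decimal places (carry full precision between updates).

0.209

After 'flag': P(line X) = 0.1·0.4000 / (0.1·0.4000 + 0.35·0.6000) ≈ 0.1600
After 'pass': P(line X) = 0.9·0.1600 / (0.9·0.1600 + 0.65·0.8400) ≈ 0.2087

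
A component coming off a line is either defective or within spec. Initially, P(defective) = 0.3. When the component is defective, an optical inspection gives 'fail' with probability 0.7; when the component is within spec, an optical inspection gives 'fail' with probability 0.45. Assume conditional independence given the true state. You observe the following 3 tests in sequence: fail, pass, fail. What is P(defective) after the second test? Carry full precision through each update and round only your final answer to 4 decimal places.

0.2667

After 'fail': P(defective) = 0.7·0.3000 / (0.7·0.3000 + 0.45·0.7000) ≈ 0.4000
After 'pass': P(defective) = 0.3·0.4000 / (0.3·0.4000 + 0.55·0.6000) ≈ 0.2667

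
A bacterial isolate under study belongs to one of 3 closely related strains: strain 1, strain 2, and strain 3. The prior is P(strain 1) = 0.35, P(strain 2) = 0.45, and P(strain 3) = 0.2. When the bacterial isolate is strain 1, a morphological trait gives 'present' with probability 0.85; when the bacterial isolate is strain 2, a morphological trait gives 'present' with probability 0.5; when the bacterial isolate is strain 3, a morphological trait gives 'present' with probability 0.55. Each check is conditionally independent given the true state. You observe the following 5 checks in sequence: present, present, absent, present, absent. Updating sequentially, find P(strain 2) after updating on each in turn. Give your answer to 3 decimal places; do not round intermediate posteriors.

0.549

After 'present': normaliser = 0.85·0.3500 + 0.5·0.4500 + 0.55·0.2000; P(strain 1) ≈ 0.4704, P(strain 2) ≈ 0.3557, P(strain 3) ≈ 0.1739
After 'present': normaliser = 0.85·0.4704 + 0.5·0.3557 + 0.55·0.1739; P(strain 1) ≈ 0.5938, P(strain 2) ≈ 0.2642, P(strain 3) ≈ 0.1421
After 'absent': normaliser = 0.15·0.5938 + 0.5·0.2642 + 0.45·0.1421; P(strain 1) ≈ 0.3124, P(strain 2) ≈ 0.4633, P(strain 3) ≈ 0.2242
After 'present': normaliser = 0.85·0.3124 + 0.5·0.4633 + 0.55·0.2242; P(strain 1) ≈ 0.4279, P(strain 2) ≈ 0.3733, P(strain 3) ≈ 0.1987
After 'absent': normaliser = 0.15·0.4279 + 0.5·0.3733 + 0.45·0.1987; P(strain 1) ≈ 0.1886, P(strain 2) ≈ 0.5485, P(strain 3) ≈ 0.2628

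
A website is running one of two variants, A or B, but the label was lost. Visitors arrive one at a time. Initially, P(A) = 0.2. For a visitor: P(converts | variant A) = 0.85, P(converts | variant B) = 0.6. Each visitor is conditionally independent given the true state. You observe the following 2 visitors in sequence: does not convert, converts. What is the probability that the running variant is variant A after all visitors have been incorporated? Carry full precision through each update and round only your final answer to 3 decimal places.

0.117

After 'does not convert': P(A) = 0.15·0.2000 / (0.15·0.2000 + 0.4·0.8000) ≈ 0.0857
After 'converts': P(A) = 0.85·0.0857 / (0.85·0.0857 + 0.6·0.9143) ≈ 0.1172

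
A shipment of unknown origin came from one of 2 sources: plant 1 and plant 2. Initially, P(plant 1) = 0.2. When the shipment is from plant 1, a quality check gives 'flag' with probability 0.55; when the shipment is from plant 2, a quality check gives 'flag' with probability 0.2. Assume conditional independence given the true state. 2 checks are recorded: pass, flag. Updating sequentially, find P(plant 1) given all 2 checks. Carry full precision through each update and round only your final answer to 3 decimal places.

0.279

After 'pass': P(plant 1) = 0.45·0.2000 / (0.45·0.2000 + 0.8·0.8000) ≈ 0.1233
After 'flag': P(plant 1) = 0.55·0.1233 / (0.55·0.1233 + 0.2·0.8767) ≈ 0.2789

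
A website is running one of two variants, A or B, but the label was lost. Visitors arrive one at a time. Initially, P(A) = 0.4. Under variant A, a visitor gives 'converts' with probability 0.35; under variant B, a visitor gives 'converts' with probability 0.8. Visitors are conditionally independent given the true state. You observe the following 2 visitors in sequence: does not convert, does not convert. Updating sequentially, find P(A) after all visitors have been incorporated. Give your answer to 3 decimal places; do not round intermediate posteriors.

0.876

Apply Bayes' rule sequentially, carrying P(A) forward.
After 'does not convert': P(A) = 0.65·0.4000 / (0.65·0.4000 + 0.2·0.6000) ≈ 0.6842
After 'does not convert': P(A) = 0.65·0.6842 / (0.65·0.6842 + 0.2·0.3158) ≈ 0.8756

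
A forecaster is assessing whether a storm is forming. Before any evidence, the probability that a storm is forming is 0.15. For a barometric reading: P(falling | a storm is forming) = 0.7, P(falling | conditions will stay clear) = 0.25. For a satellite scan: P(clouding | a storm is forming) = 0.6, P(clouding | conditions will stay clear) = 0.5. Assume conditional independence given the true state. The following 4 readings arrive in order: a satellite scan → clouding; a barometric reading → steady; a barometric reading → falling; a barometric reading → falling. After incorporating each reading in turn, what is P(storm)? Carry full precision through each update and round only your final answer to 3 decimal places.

After a satellite scan='clouding': P(storm) = 0.6·0.1500 / (0.6·0.1500 + 0.5·0.8500) ≈ 0.1748
After a barometric reading='steady': P(storm) = 0.3·0.1748 / (0.3·0.1748 + 0.75·0.8252) ≈ 0.0781
After a barometric reading='falling': P(storm) = 0.7·0.0781 / (0.7·0.0781 + 0.25·0.9219) ≈ 0.1917
After a barometric reading='falling': P(storm) = 0.7·0.1917 / (0.7·0.1917 + 0.25·0.8083) ≈ 0.3991

0.399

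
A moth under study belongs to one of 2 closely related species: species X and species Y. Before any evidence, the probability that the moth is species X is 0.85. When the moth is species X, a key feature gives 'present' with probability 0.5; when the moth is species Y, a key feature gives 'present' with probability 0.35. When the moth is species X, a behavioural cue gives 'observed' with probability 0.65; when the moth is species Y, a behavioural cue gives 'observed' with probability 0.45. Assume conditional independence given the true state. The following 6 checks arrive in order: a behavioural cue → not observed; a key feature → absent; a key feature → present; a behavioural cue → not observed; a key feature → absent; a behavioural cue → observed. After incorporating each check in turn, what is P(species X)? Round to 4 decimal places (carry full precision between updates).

0.7370

Each posterior becomes the prior for the next update.
After a behavioural cue='not observed': P(species X) = 0.35·0.8500 / (0.35·0.8500 + 0.55·0.1500) ≈ 0.7829
After a key feature='absent': P(species X) = 0.5·0.7829 / (0.5·0.7829 + 0.65·0.2171) ≈ 0.7350
After a key feature='present': P(species X) = 0.5·0.7350 / (0.5·0.7350 + 0.35·0.2650) ≈ 0.7985
After a behavioural cue='not observed': P(species X) = 0.35·0.7985 / (0.35·0.7985 + 0.55·0.2015) ≈ 0.7160
After a key feature='absent': P(species X) = 0.5·0.7160 / (0.5·0.7160 + 0.65·0.2840) ≈ 0.6598
After a behavioural cue='observed': P(species X) = 0.65·0.6598 / (0.65·0.6598 + 0.45·0.3402) ≈ 0.7370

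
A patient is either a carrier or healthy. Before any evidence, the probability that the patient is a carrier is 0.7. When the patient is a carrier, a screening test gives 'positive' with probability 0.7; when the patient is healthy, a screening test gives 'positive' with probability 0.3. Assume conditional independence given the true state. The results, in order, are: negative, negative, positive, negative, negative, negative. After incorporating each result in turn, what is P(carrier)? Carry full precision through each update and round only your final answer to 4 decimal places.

Apply Bayes' rule sequentially, carrying P(carrier) forward.
After 'negative': P(carrier) = 0.3·0.7000 / (0.3·0.7000 + 0.7·0.3000) ≈ 0.5000
After 'negative': P(carrier) = 0.3·0.5000 / (0.3·0.5000 + 0.7·0.5000) ≈ 0.3000
After 'positive': P(carrier) = 0.7·0.3000 / (0.7·0.3000 + 0.3·0.7000) ≈ 0.5000
After 'negative': P(carrier) = 0.3·0.5000 / (0.3·0.5000 + 0.7·0.5000) ≈ 0.3000
After 'negative': P(carrier) = 0.3·0.3000 / (0.3·0.3000 + 0.7·0.7000) ≈ 0.1552
After 'negative': P(carrier) = 0.3·0.1552 / (0.3·0.1552 + 0.7·0.8448) ≈ 0.0730

0.0730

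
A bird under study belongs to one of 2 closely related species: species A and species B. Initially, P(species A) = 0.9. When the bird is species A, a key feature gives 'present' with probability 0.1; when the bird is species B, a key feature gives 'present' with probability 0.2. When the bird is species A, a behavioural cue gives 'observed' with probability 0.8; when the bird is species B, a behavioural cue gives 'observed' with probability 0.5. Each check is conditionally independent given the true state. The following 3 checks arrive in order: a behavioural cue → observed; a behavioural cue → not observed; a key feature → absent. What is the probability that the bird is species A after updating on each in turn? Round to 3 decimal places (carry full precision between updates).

After a behavioural cue='observed': P(species A) = 0.8·0.9000 / (0.8·0.9000 + 0.5·0.1000) ≈ 0.9351
After a behavioural cue='not observed': P(species A) = 0.2·0.9351 / (0.2·0.9351 + 0.5·0.0649) ≈ 0.8521
After a key feature='absent': P(species A) = 0.9·0.8521 / (0.9·0.8521 + 0.8·0.1479) ≈ 0.8663

0.866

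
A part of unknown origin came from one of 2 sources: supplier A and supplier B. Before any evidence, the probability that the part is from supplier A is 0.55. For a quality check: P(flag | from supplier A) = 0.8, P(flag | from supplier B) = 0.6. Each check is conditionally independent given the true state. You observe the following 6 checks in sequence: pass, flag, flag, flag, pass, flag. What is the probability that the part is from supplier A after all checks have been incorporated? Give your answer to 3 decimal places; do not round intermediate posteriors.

After 'pass': P(supplier A) = 0.2·0.5500 / (0.2·0.5500 + 0.4·0.4500) ≈ 0.3793
After 'flag': P(supplier A) = 0.8·0.3793 / (0.8·0.3793 + 0.6·0.6207) ≈ 0.4490
After 'flag': P(supplier A) = 0.8·0.4490 / (0.8·0.4490 + 0.6·0.5510) ≈ 0.5207
After 'flag': P(supplier A) = 0.8·0.5207 / (0.8·0.5207 + 0.6·0.4793) ≈ 0.5916
After 'pass': P(supplier A) = 0.2·0.5916 / (0.2·0.5916 + 0.4·0.4084) ≈ 0.4200
After 'flag': P(supplier A) = 0.8·0.4200 / (0.8·0.4200 + 0.6·0.5800) ≈ 0.4913

0.491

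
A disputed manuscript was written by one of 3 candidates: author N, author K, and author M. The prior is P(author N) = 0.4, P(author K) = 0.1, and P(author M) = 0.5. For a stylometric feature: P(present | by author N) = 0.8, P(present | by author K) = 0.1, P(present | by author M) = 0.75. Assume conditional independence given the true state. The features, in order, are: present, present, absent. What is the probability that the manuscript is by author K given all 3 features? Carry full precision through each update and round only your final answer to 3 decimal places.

0.007

Apply Bayes' rule sequentially, carrying P(author K) forward.
After 'present': normaliser = 0.8·0.4000 + 0.1·0.1000 + 0.75·0.5000; P(author N) ≈ 0.4539, P(author K) ≈ 0.0142, P(author M) ≈ 0.5319
After 'present': normaliser = 0.8·0.4539 + 0.1·0.0142 + 0.75·0.5319; P(author N) ≈ 0.4756, P(author K) ≈ 0.0019, P(author M) ≈ 0.5225
After 'absent': normaliser = 0.2·0.4756 + 0.9·0.0019 + 0.25·0.5225; P(author N) ≈ 0.4183, P(author K) ≈ 0.0074, P(author M) ≈ 0.5744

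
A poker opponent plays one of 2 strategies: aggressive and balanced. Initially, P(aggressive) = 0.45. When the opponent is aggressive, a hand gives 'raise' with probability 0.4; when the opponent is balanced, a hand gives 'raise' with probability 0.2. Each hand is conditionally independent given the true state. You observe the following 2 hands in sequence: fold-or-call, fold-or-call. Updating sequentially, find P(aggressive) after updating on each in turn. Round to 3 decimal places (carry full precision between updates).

0.315

After 'fold-or-call': P(aggressive) = 0.6·0.4500 / (0.6·0.4500 + 0.8·0.5500) ≈ 0.3803
After 'fold-or-call': P(aggressive) = 0.6·0.3803 / (0.6·0.3803 + 0.8·0.6197) ≈ 0.3152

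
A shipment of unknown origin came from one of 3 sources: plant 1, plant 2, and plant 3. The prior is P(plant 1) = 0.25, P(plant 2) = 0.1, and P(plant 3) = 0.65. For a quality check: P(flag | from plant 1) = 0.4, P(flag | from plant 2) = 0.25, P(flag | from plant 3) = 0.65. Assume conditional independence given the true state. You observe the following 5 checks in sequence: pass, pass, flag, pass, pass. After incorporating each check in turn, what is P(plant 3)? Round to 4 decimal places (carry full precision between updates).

0.2330

After 'pass': normaliser = 0.6·0.2500 + 0.75·0.1000 + 0.35·0.6500; P(plant 1) ≈ 0.3315, P(plant 2) ≈ 0.1657, P(plant 3) ≈ 0.5028
After 'pass': normaliser = 0.6·0.3315 + 0.75·0.1657 + 0.35·0.5028; P(plant 1) ≈ 0.3985, P(plant 2) ≈ 0.2490, P(plant 3) ≈ 0.3525
After 'flag': normaliser = 0.4·0.3985 + 0.25·0.2490 + 0.65·0.3525; P(plant 1) ≈ 0.3536, P(plant 2) ≈ 0.1381, P(plant 3) ≈ 0.5083
After 'pass': normaliser = 0.6·0.3536 + 0.75·0.1381 + 0.35·0.5083; P(plant 1) ≈ 0.4298, P(plant 2) ≈ 0.2098, P(plant 3) ≈ 0.3604
After 'pass': normaliser = 0.6·0.4298 + 0.75·0.2098 + 0.35·0.3604; P(plant 1) ≈ 0.4763, P(plant 2) ≈ 0.2907, P(plant 3) ≈ 0.2330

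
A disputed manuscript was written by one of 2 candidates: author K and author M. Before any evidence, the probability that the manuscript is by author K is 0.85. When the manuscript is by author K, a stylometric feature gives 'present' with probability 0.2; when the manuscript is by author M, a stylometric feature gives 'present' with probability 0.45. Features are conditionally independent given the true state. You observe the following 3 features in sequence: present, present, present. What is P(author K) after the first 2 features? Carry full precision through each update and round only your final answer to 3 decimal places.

0.528

After 'present': P(author K) = 0.2·0.8500 / (0.2·0.8500 + 0.45·0.1500) ≈ 0.7158
After 'present': P(author K) = 0.2·0.7158 / (0.2·0.7158 + 0.45·0.2842) ≈ 0.5282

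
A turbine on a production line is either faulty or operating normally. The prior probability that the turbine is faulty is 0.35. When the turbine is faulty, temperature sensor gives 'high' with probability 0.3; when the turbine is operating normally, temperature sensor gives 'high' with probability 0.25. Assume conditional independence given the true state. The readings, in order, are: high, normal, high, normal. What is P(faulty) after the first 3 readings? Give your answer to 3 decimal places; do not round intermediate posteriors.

Apply Bayes' rule sequentially, carrying P(faulty) forward.
After 'high': P(faulty) = 0.3·0.3500 / (0.3·0.3500 + 0.25·0.6500) ≈ 0.3925
After 'normal': P(faulty) = 0.7·0.3925 / (0.7·0.3925 + 0.75·0.6075) ≈ 0.3762
After 'high': P(faulty) = 0.3·0.3762 / (0.3·0.3762 + 0.25·0.6238) ≈ 0.4199

0.420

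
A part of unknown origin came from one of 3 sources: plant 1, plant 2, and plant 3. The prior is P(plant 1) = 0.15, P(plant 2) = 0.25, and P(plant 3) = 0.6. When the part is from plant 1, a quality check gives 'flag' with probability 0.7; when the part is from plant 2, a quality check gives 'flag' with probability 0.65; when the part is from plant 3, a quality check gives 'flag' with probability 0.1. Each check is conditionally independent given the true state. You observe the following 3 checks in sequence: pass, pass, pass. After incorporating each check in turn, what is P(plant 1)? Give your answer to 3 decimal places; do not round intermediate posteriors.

After 'pass': normaliser = 0.3·0.1500 + 0.35·0.2500 + 0.9·0.6000; P(plant 1) ≈ 0.0669, P(plant 2) ≈ 0.1301, P(plant 3) ≈ 0.8030
After 'pass': normaliser = 0.3·0.0669 + 0.35·0.1301 + 0.9·0.8030; P(plant 1) ≈ 0.0255, P(plant 2) ≈ 0.0578, P(plant 3) ≈ 0.9168
After 'pass': normaliser = 0.3·0.0255 + 0.35·0.0578 + 0.9·0.9168; P(plant 1) ≈ 0.0090, P(plant 2) ≈ 0.0237, P(plant 3) ≈ 0.9673

0.009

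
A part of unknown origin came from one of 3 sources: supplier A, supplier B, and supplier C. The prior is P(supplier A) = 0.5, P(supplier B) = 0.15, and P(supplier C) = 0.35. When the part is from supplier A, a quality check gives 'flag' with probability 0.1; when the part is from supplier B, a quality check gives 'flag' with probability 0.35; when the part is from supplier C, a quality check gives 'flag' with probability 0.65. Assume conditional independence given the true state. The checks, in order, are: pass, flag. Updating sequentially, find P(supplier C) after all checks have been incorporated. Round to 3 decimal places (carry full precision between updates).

0.502

After 'pass': normaliser = 0.9·0.5000 + 0.65·0.1500 + 0.35·0.3500; P(supplier A) ≈ 0.6716, P(supplier B) ≈ 0.1455, P(supplier C) ≈ 0.1828
After 'flag': normaliser = 0.1·0.6716 + 0.35·0.1455 + 0.65·0.1828; P(supplier A) ≈ 0.2835, P(supplier B) ≈ 0.2150, P(supplier C) ≈ 0.5016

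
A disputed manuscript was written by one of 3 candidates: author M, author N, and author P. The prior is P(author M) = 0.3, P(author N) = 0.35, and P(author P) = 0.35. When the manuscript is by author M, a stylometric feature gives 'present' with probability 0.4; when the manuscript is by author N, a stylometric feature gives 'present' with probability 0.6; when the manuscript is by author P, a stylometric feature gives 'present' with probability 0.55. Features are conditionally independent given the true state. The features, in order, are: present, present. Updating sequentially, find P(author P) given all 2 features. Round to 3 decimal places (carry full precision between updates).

After 'present': normaliser = 0.4·0.3000 + 0.6·0.3500 + 0.55·0.3500; P(author M) ≈ 0.2297, P(author N) ≈ 0.4019, P(author P) ≈ 0.3684
After 'present': normaliser = 0.4·0.2297 + 0.6·0.4019 + 0.55·0.3684; P(author M) ≈ 0.1715, P(author N) ≈ 0.4502, P(author P) ≈ 0.3783

0.378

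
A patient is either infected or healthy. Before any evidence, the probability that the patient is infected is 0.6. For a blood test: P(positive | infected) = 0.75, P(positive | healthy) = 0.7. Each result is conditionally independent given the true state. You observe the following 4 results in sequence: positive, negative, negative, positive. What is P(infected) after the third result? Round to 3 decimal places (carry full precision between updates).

After 'positive': P(infected) = 0.75·0.6000 / (0.75·0.6000 + 0.7·0.4000) ≈ 0.6164
After 'negative': P(infected) = 0.25·0.6164 / (0.25·0.6164 + 0.3·0.3836) ≈ 0.5725
After 'negative': P(infected) = 0.25·0.5725 / (0.25·0.5725 + 0.3·0.4275) ≈ 0.5274

0.527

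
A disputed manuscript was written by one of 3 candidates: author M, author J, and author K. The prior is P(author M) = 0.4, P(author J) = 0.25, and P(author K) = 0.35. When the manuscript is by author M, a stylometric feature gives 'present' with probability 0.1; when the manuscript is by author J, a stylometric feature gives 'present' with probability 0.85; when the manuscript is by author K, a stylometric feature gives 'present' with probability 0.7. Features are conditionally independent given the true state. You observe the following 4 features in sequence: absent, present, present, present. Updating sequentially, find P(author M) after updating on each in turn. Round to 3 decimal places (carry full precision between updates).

0.006

Each posterior becomes the prior for the next update.
After 'absent': normaliser = 0.9·0.4000 + 0.15·0.2500 + 0.3·0.3500; P(author M) ≈ 0.7164, P(author J) ≈ 0.0746, P(author K) ≈ 0.2090
After 'present': normaliser = 0.1·0.7164 + 0.85·0.0746 + 0.7·0.2090; P(author M) ≈ 0.2546, P(author J) ≈ 0.2255, P(author K) ≈ 0.5199
After 'present': normaliser = 0.1·0.2546 + 0.85·0.2255 + 0.7·0.5199; P(author M) ≈ 0.0438, P(author J) ≈ 0.3298, P(author K) ≈ 0.6263
After 'present': normaliser = 0.1·0.0438 + 0.85·0.3298 + 0.7·0.6263; P(author M) ≈ 0.0061, P(author J) ≈ 0.3877, P(author K) ≈ 0.6063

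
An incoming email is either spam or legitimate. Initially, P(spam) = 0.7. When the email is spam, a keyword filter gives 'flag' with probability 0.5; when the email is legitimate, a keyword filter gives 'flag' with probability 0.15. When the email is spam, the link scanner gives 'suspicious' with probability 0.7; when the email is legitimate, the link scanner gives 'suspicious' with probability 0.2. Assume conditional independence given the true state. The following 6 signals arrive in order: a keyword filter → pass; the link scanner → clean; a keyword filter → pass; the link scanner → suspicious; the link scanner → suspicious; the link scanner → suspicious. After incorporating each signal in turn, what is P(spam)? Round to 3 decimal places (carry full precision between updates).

After a keyword filter='pass': P(spam) = 0.5·0.7000 / (0.5·0.7000 + 0.85·0.3000) ≈ 0.5785
After the link scanner='clean': P(spam) = 0.3·0.5785 / (0.3·0.5785 + 0.8·0.4215) ≈ 0.3398
After a keyword filter='pass': P(spam) = 0.5·0.3398 / (0.5·0.3398 + 0.85·0.6602) ≈ 0.2324
After the link scanner='suspicious': P(spam) = 0.7·0.2324 / (0.7·0.2324 + 0.2·0.7676) ≈ 0.5145
After the link scanner='suspicious': P(spam) = 0.7·0.5145 / (0.7·0.5145 + 0.2·0.4855) ≈ 0.7876
After the link scanner='suspicious': P(spam) = 0.7·0.7876 / (0.7·0.7876 + 0.2·0.2124) ≈ 0.9285

0.928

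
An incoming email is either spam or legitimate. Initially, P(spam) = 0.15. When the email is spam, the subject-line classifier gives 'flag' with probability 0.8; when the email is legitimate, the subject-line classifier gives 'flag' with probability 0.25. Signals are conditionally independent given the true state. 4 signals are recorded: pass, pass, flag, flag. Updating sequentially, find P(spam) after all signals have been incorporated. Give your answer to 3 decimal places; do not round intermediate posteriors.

After 'pass': P(spam) = 0.2·0.1500 / (0.2·0.1500 + 0.75·0.8500) ≈ 0.0449
After 'pass': P(spam) = 0.2·0.0449 / (0.2·0.0449 + 0.75·0.9551) ≈ 0.0124
After 'flag': P(spam) = 0.8·0.0124 / (0.8·0.0124 + 0.25·0.9876) ≈ 0.0386
After 'flag': P(spam) = 0.8·0.0386 / (0.8·0.0386 + 0.25·0.9614) ≈ 0.1139

0.114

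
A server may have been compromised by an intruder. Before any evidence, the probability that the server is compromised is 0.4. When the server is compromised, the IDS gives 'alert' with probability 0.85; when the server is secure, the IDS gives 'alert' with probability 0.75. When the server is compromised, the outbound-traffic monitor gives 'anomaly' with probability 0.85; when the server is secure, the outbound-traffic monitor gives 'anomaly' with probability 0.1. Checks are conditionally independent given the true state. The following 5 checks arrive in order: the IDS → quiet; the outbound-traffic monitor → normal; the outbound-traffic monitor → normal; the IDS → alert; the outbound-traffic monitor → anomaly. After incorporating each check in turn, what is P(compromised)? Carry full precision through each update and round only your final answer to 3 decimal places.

0.097

After the IDS='quiet': P(compromised) = 0.15·0.4000 / (0.15·0.4000 + 0.25·0.6000) ≈ 0.2857
After the outbound-traffic monitor='normal': P(compromised) = 0.15·0.2857 / (0.15·0.2857 + 0.9·0.7143) ≈ 0.0625
After the outbound-traffic monitor='normal': P(compromised) = 0.15·0.0625 / (0.15·0.0625 + 0.9·0.9375) ≈ 0.0110
After the IDS='alert': P(compromised) = 0.85·0.0110 / (0.85·0.0110 + 0.75·0.9890) ≈ 0.0124
After the outbound-traffic monitor='anomaly': P(compromised) = 0.85·0.0124 / (0.85·0.0124 + 0.1·0.9876) ≈ 0.0967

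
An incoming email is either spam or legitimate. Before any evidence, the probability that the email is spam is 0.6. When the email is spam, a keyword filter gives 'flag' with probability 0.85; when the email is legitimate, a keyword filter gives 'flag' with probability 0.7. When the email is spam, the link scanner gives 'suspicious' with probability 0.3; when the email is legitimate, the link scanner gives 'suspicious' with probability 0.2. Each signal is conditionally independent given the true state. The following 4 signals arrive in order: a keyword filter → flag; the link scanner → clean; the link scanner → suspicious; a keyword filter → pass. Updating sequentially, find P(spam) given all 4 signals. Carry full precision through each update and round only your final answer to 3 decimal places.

0.544

After a keyword filter='flag': P(spam) = 0.85·0.6000 / (0.85·0.6000 + 0.7·0.4000) ≈ 0.6456
After the link scanner='clean': P(spam) = 0.7·0.6456 / (0.7·0.6456 + 0.8·0.3544) ≈ 0.6145
After the link scanner='suspicious': P(spam) = 0.3·0.6145 / (0.3·0.6145 + 0.2·0.3855) ≈ 0.7051
After a keyword filter='pass': P(spam) = 0.15·0.7051 / (0.15·0.7051 + 0.3·0.2949) ≈ 0.5445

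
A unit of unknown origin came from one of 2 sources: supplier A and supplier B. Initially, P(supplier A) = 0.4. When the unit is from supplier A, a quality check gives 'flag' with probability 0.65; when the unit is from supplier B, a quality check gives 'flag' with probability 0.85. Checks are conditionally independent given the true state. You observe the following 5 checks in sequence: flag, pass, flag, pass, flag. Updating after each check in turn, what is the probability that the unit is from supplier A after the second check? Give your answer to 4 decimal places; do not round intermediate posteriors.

After 'flag': P(supplier A) = 0.65·0.4000 / (0.65·0.4000 + 0.85·0.6000) ≈ 0.3377
After 'pass': P(supplier A) = 0.35·0.3377 / (0.35·0.3377 + 0.15·0.6623) ≈ 0.5433

0.5433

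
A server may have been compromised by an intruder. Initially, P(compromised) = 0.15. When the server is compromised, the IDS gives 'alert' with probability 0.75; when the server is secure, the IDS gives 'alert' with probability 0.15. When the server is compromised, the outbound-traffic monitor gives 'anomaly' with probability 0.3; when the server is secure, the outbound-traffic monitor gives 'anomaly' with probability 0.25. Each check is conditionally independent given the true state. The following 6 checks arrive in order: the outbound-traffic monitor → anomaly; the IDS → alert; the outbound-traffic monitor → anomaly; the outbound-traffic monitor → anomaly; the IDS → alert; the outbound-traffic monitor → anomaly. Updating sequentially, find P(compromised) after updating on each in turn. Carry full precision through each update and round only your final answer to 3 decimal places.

0.901

Apply Bayes' rule sequentially, carrying P(compromised) forward.
After the outbound-traffic monitor='anomaly': P(compromised) = 0.3·0.1500 / (0.3·0.1500 + 0.25·0.8500) ≈ 0.1748
After the IDS='alert': P(compromised) = 0.75·0.1748 / (0.75·0.1748 + 0.15·0.8252) ≈ 0.5143
After the outbound-traffic monitor='anomaly': P(compromised) = 0.3·0.5143 / (0.3·0.5143 + 0.25·0.4857) ≈ 0.5596
After the outbound-traffic monitor='anomaly': P(compromised) = 0.3·0.5596 / (0.3·0.5596 + 0.25·0.4404) ≈ 0.6039
After the IDS='alert': P(compromised) = 0.75·0.6039 / (0.75·0.6039 + 0.15·0.3961) ≈ 0.8840
After the outbound-traffic monitor='anomaly': P(compromised) = 0.3·0.8840 / (0.3·0.8840 + 0.25·0.1160) ≈ 0.9015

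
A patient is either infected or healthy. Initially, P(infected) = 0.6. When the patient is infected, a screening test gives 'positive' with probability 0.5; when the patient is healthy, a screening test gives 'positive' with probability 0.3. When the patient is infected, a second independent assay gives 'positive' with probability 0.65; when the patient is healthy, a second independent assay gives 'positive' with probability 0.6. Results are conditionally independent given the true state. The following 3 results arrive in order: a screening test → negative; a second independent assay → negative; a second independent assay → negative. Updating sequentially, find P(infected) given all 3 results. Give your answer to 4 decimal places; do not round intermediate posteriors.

After a screening test='negative': P(infected) = 0.5·0.6000 / (0.5·0.6000 + 0.7·0.4000) ≈ 0.5172
After a second independent assay='negative': P(infected) = 0.35·0.5172 / (0.35·0.5172 + 0.4·0.4828) ≈ 0.4839
After a second independent assay='negative': P(infected) = 0.35·0.4839 / (0.35·0.4839 + 0.4·0.5161) ≈ 0.4506

0.4506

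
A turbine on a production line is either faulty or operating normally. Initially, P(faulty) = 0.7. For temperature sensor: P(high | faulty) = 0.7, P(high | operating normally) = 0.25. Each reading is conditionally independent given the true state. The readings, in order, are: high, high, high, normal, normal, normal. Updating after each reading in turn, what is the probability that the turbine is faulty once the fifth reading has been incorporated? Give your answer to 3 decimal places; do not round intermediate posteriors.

After 'high': P(faulty) = 0.7·0.7000 / (0.7·0.7000 + 0.25·0.3000) ≈ 0.8673
After 'high': P(faulty) = 0.7·0.8673 / (0.7·0.8673 + 0.25·0.1327) ≈ 0.9482
After 'high': P(faulty) = 0.7·0.9482 / (0.7·0.9482 + 0.25·0.0518) ≈ 0.9809
After 'normal': P(faulty) = 0.3·0.9809 / (0.3·0.9809 + 0.75·0.0191) ≈ 0.9535
After 'normal': P(faulty) = 0.3·0.9535 / (0.3·0.9535 + 0.75·0.0465) ≈ 0.8913

0.891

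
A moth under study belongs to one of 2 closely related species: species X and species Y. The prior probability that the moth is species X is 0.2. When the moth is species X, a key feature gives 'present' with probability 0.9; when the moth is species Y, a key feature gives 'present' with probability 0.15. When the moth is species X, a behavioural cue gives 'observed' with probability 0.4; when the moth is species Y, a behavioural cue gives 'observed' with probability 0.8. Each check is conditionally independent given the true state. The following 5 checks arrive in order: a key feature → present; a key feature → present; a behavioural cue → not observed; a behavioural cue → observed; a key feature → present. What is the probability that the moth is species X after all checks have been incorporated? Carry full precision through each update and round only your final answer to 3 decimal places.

Each posterior becomes the prior for the next update.
After a key feature='present': P(species X) = 0.9·0.2000 / (0.9·0.2000 + 0.15·0.8000) ≈ 0.6000
After a key feature='present': P(species X) = 0.9·0.6000 / (0.9·0.6000 + 0.15·0.4000) ≈ 0.9000
After a behavioural cue='not observed': P(species X) = 0.6·0.9000 / (0.6·0.9000 + 0.2·0.1000) ≈ 0.9643
After a behavioural cue='observed': P(species X) = 0.4·0.9643 / (0.4·0.9643 + 0.8·0.0357) ≈ 0.9310
After a key feature='present': P(species X) = 0.9·0.9310 / (0.9·0.9310 + 0.15·0.0690) ≈ 0.9878

0.988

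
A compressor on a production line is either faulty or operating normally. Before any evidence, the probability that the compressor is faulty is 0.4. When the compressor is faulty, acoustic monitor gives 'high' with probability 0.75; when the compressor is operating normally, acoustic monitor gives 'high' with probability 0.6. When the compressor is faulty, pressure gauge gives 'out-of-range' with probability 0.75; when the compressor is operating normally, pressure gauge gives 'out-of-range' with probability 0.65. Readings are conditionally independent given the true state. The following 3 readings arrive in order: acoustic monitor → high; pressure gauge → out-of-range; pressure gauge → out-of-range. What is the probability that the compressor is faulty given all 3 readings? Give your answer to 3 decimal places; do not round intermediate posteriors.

0.526

After acoustic monitor='high': P(faulty) = 0.75·0.4000 / (0.75·0.4000 + 0.6·0.6000) ≈ 0.4545
After pressure gauge='out-of-range': P(faulty) = 0.75·0.4545 / (0.75·0.4545 + 0.65·0.5455) ≈ 0.4902
After pressure gauge='out-of-range': P(faulty) = 0.75·0.4902 / (0.75·0.4902 + 0.65·0.5098) ≈ 0.5259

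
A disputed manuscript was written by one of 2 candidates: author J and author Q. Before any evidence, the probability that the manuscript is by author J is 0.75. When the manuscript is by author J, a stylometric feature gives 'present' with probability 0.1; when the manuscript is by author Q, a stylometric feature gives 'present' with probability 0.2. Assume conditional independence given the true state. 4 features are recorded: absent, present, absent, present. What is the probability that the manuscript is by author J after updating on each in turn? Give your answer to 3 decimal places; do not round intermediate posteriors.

After 'absent': P(author J) = 0.9·0.7500 / (0.9·0.7500 + 0.8·0.2500) ≈ 0.7714
After 'present': P(author J) = 0.1·0.7714 / (0.1·0.7714 + 0.2·0.2286) ≈ 0.6279
After 'absent': P(author J) = 0.9·0.6279 / (0.9·0.6279 + 0.8·0.3721) ≈ 0.6550
After 'present': P(author J) = 0.1·0.6550 / (0.1·0.6550 + 0.2·0.3450) ≈ 0.4870

0.487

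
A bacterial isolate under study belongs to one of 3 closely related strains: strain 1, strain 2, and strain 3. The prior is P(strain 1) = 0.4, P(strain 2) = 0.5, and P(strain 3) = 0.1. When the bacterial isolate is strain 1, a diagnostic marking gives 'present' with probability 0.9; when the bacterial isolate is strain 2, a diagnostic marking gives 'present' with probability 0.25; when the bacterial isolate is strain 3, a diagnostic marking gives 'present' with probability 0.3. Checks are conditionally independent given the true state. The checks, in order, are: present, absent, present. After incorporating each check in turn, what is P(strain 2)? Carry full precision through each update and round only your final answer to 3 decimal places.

0.377

After 'present': normaliser = 0.9·0.4000 + 0.25·0.5000 + 0.3·0.1000; P(strain 1) ≈ 0.6990, P(strain 2) ≈ 0.2427, P(strain 3) ≈ 0.0583
After 'absent': normaliser = 0.1·0.6990 + 0.75·0.2427 + 0.7·0.0583; P(strain 1) ≈ 0.2388, P(strain 2) ≈ 0.6219, P(strain 3) ≈ 0.1393
After 'present': normaliser = 0.9·0.2388 + 0.25·0.6219 + 0.3·0.1393; P(strain 1) ≈ 0.5214, P(strain 2) ≈ 0.3772, P(strain 3) ≈ 0.1014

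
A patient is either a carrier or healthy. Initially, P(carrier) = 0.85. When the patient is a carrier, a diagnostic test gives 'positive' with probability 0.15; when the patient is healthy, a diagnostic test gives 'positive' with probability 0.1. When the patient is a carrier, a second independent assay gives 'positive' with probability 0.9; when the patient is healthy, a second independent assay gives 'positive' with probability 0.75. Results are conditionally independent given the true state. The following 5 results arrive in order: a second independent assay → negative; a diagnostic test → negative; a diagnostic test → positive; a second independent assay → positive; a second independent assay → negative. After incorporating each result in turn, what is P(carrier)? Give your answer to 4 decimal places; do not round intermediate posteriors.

0.6065

After a second independent assay='negative': P(carrier) = 0.1·0.8500 / (0.1·0.8500 + 0.25·0.1500) ≈ 0.6939
After a diagnostic test='negative': P(carrier) = 0.85·0.6939 / (0.85·0.6939 + 0.9·0.3061) ≈ 0.6816
After a diagnostic test='positive': P(carrier) = 0.15·0.6816 / (0.15·0.6816 + 0.1·0.3184) ≈ 0.7625
After a second independent assay='positive': P(carrier) = 0.9·0.7625 / (0.9·0.7625 + 0.75·0.2375) ≈ 0.7940
After a second independent assay='negative': P(carrier) = 0.1·0.7940 / (0.1·0.7940 + 0.25·0.2060) ≈ 0.6065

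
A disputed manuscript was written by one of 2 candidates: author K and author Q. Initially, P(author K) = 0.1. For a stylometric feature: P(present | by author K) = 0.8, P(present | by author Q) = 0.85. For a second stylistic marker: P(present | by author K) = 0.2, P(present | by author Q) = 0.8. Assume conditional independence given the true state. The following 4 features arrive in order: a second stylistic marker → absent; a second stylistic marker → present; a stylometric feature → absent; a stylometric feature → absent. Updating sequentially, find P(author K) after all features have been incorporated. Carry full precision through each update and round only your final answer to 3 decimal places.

After a second stylistic marker='absent': P(author K) = 0.8·0.1000 / (0.8·0.1000 + 0.2·0.9000) ≈ 0.3077
After a second stylistic marker='present': P(author K) = 0.2·0.3077 / (0.2·0.3077 + 0.8·0.6923) ≈ 0.1000
After a stylometric feature='absent': P(author K) = 0.2·0.1000 / (0.2·0.1000 + 0.15·0.9000) ≈ 0.1290
After a stylometric feature='absent': P(author K) = 0.2·0.1290 / (0.2·0.1290 + 0.15·0.8710) ≈ 0.1649

0.165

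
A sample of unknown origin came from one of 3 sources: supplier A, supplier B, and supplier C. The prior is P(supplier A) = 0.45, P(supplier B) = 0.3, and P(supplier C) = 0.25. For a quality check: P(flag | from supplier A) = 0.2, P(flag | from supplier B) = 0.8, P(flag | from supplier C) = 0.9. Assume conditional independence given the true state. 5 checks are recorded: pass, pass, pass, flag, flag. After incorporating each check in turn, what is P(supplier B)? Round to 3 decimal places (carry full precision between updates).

Each posterior becomes the prior for the next update.
After 'pass': normaliser = 0.8·0.4500 + 0.2·0.3000 + 0.1·0.2500; P(supplier A) ≈ 0.8090, P(supplier B) ≈ 0.1348, P(supplier C) ≈ 0.0562
After 'pass': normaliser = 0.8·0.8090 + 0.2·0.1348 + 0.1·0.0562; P(supplier A) ≈ 0.9521, P(supplier B) ≈ 0.0397, P(supplier C) ≈ 0.0083
After 'pass': normaliser = 0.8·0.9521 + 0.2·0.0397 + 0.1·0.0083; P(supplier A) ≈ 0.9886, P(supplier B) ≈ 0.0103, P(supplier C) ≈ 0.0011
After 'flag': normaliser = 0.2·0.9886 + 0.8·0.0103 + 0.9·0.0011; P(supplier A) ≈ 0.9555, P(supplier B) ≈ 0.0398, P(supplier C) ≈ 0.0047
After 'flag': normaliser = 0.2·0.9555 + 0.8·0.0398 + 0.9·0.0047; P(supplier A) ≈ 0.8413, P(supplier B) ≈ 0.1402, P(supplier C) ≈ 0.0185

0.140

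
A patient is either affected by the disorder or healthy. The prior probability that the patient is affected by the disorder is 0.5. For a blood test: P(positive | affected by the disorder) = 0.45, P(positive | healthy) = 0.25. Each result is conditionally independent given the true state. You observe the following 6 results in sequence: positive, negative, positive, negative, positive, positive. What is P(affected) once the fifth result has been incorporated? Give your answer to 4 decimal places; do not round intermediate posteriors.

After 'positive': P(affected) = 0.45·0.5000 / (0.45·0.5000 + 0.25·0.5000) ≈ 0.6429
After 'negative': P(affected) = 0.55·0.6429 / (0.55·0.6429 + 0.75·0.3571) ≈ 0.5690
After 'positive': P(affected) = 0.45·0.5690 / (0.45·0.5690 + 0.25·0.4310) ≈ 0.7038
After 'negative': P(affected) = 0.55·0.7038 / (0.55·0.7038 + 0.75·0.2962) ≈ 0.6354
After 'positive': P(affected) = 0.45·0.6354 / (0.45·0.6354 + 0.25·0.3646) ≈ 0.7582

0.7582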